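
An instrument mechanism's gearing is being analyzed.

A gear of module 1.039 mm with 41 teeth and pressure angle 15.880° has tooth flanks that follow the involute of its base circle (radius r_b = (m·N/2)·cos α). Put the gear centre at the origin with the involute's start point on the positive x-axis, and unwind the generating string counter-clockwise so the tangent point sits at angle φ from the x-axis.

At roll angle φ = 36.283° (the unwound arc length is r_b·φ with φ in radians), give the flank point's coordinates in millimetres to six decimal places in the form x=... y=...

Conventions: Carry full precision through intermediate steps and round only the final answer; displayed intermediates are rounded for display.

x=24.191643 y=1.665614

single-mesh involute tooth geometry (41T wheel at module 1.039)
pitch radius r_p = m·N/2 = 1.039·41/2 = 21.299500
base radius r_b = r_p·cos α = 21.299500·cos 15.880° = 20.486645
roll angle φ = 36.283° = 0.63325781 rad
x = r_b·(cos φ + φ·sin φ) = 24.191643
y = r_b·(sin φ − φ·cos φ) = 1.665614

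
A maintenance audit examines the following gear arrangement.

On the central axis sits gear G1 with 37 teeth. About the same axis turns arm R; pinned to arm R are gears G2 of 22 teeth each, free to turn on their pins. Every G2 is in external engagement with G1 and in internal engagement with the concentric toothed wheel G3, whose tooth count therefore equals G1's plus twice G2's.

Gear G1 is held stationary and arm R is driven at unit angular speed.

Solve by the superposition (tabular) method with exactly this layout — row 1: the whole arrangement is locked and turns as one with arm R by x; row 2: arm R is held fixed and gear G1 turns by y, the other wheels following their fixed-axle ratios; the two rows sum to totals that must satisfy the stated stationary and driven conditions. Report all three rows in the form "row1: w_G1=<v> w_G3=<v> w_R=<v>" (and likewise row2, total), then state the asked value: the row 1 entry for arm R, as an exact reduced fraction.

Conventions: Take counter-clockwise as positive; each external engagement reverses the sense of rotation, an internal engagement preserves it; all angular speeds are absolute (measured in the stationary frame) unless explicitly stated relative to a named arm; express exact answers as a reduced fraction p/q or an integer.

planetary set (37T centre, 22T on arm, 81T internal) — Willis relation
superposition row 1 [locked train]: every member turns x
row 2 — arm fixed, fixed-axis ratios: sun y, ring −(37/81)·y, arm 0
boundary: total ω_sun = x + y = 0 and total ω_arm = x = 1  ⇒  y = -1, x = 1
row 2 ring = −(37/81)·(-1) = 37/81
totals (row 1 + row 2): sun 1 + (-1) = 0, ring 1 + 37/81 = 118/81, arm 1 + 0 = 1
asked cell (row1, arm) = 1

row1: w_G1=1 w_G3=1 w_R=1
row2: w_G1=-1 w_G3=37/81 w_R=0
total: w_G1=0 w_G3=118/81 w_R=1
asked value: 1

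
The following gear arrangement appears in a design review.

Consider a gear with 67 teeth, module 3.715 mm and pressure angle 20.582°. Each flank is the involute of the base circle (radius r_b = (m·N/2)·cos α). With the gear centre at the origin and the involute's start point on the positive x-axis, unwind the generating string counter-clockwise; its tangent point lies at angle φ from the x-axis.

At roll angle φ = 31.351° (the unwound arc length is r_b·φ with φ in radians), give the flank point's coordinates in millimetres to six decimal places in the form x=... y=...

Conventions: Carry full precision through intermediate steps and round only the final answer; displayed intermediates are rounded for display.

class = single-mesh tooth geometry [base-circle involute, m = 3.715, 67T]
pitch radius r_p = m·N/2 = 3.715·67/2 = 124.452500
base radius r_b = r_p·cos α = 124.452500·cos 20.582° = 116.508700
roll angle φ = 31.351° = 0.54717817 rad
x = r_b·(cos φ + φ·sin φ) = 132.666316
y = r_b·(sin φ − φ·cos φ) = 6.173967

x=132.666316 y=6.173967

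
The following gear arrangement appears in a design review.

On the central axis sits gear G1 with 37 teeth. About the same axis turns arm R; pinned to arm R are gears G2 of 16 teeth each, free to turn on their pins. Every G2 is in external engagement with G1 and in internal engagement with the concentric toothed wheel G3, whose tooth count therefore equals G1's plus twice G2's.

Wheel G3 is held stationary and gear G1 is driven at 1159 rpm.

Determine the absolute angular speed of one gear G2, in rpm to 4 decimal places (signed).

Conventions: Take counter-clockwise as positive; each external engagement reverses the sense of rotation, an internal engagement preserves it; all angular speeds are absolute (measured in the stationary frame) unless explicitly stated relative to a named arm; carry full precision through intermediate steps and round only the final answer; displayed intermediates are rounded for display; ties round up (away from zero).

recognized (axles ride arm R): planetary set, 37/16/69 teeth
normalise by the input: solve with ω_sun = 1, then scale by 1159 rpm
ring teeth: 37 + 2·16 = 69
37(ω_sun−ω_arm) = −69(ω_ring−ω_arm),  ω_ring = 0, ω_sun = 1
37(1−ω_arm) = −69(0−ω_arm)  ⇒  106·ω_arm = 37  ⇒  ω_arm = 37/106
sun–planet mesh: 37·(1−37/106) = −16·(ω_p−ω_arm)  ⇒  ω_p−ω_arm = -2553/1696
ω_p = 37/106 − 2553/1696 = -37/32
scale: ω_p = -37/32 × 1159 rpm = -1340.0938 rpm

-1340.0938 rpm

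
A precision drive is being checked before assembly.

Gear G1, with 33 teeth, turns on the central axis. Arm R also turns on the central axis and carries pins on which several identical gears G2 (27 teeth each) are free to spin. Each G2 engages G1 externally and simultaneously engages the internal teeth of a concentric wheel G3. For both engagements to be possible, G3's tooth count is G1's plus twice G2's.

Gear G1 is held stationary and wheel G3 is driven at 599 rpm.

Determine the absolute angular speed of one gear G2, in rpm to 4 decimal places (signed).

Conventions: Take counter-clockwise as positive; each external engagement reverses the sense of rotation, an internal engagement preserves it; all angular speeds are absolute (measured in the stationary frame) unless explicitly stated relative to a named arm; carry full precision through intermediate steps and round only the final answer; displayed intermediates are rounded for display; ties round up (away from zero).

class = planetary set [G3 = 33+2·27 = 87; Willis about the carrier]
normalise by the input: solve with ω_ring = 1, then scale by 599 rpm
ring teeth: 33 + 2·27 = 87
33(ω_sun−ω_arm) = −87(ω_ring−ω_arm),  ω_sun = 0, ω_ring = 1
33(0−ω_arm) = −87(1−ω_arm)  ⇒  120·ω_arm = 87  ⇒  ω_arm = 29/40
sun–planet mesh: 33·(0−29/40) = −27·(ω_p−ω_arm)  ⇒  ω_p−ω_arm = 319/360
ω_p = 29/40 + 319/360 = 29/18
scale: ω_p = 29/18 × 599 rpm = +965.0556 rpm

+965.0556 rpm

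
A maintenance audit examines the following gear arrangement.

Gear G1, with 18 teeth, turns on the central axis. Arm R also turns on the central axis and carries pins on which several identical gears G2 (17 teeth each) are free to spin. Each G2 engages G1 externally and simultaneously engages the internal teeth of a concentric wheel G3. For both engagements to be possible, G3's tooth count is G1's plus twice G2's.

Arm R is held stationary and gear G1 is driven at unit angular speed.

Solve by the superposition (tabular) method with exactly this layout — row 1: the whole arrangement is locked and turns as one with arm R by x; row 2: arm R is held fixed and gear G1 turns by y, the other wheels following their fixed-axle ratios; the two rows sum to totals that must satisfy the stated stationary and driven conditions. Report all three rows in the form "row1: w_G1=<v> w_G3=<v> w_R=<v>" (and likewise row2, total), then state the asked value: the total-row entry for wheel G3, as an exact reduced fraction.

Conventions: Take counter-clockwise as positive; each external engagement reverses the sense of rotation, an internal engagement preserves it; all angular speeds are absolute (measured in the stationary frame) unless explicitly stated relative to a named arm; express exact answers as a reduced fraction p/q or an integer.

topology: planetary set — G1 18T / G2 17T / G3 52T, arm = carrier (Willis)
row 1: whole set turns with the arm by x
superposition row 2 [arm held]: sun y, ring −(18/52)·y, arm 0
boundary: total ω_arm = x = 0 and total ω_sun = x + y = 1  ⇒  y = 1, x = 0
row 2 ring = −(18/52)·1 = -9/26
totals (row 1 + row 2): sun 0 + 1 = 1, ring 0 + (-9/26) = -9/26, arm 0 + 0 = 0
asked cell (total, ring) = -9/26

row1: w_G1=0 w_G3=0 w_R=0
row2: w_G1=1 w_G3=-9/26 w_R=0
total: w_G1=1 w_G3=-9/26 w_R=0
asked value: -9/26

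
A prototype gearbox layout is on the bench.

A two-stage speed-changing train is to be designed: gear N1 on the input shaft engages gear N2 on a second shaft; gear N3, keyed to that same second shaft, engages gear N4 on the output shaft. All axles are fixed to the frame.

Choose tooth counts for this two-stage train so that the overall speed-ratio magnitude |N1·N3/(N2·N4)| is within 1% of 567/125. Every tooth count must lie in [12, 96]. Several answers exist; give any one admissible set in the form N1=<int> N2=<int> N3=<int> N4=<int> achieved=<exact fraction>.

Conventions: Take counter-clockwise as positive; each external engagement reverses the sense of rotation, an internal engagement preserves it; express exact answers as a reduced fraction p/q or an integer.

N1=21 N2=15 N3=81 N4=25 achieved=567/125

topology: fixed-axis compound train — 2 stages, target 567/125
target = 567/125 in lowest terms: an exact hit needs N1·N3 = k·567 and N2·N4 = k·125 for one integer k, every count in [12, 96]; additionally prefer no 1:1 stage (N1 ≠ N2, N3 ≠ N4)
k = 1…2: no 1:1-free in-range split of k·567 and k·125 into factor pairs; take k = 3
k = 3: N1·N3 = 1701 = 21·81, N2·N4 = 375 = 15·25
achieved = 21·81/(15·25) = 567/125; |achieved − target| = 0 ≤ 567/12500 ✓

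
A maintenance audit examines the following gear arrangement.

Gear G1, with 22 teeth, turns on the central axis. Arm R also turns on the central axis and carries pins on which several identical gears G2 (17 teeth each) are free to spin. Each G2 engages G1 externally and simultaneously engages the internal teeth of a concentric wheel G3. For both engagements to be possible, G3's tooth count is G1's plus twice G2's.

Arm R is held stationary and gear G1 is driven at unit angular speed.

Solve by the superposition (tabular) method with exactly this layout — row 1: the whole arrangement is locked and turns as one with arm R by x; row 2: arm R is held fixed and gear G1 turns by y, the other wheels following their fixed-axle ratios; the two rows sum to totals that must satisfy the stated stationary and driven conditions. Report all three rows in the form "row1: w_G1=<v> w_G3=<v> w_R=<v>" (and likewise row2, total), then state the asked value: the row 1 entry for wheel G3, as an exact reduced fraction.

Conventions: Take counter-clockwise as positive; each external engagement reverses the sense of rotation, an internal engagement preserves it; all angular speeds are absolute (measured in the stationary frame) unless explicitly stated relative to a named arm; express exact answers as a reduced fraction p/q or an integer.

class = planetary set [G3 = 22+2·17 = 56; Willis about the carrier]
row 1 — lock + rotate with arm: ω_sun = ω_ring = ω_arm = x
row 2 — arm fixed, fixed-axis ratios: sun y, ring −(22/56)·y, arm 0
boundary: total ω_arm = x = 0 and total ω_sun = x + y = 1  ⇒  y = 1, x = 0
row 2 ring = −(22/56)·1 = -11/28
totals (row 1 + row 2): sun 0 + 1 = 1, ring 0 + (-11/28) = -11/28, arm 0 + 0 = 0
asked cell (row1, ring) = 0

row1: w_G1=0 w_G3=0 w_R=0
row2: w_G1=1 w_G3=-11/28 w_R=0
total: w_G1=1 w_G3=-11/28 w_R=0
asked value: 0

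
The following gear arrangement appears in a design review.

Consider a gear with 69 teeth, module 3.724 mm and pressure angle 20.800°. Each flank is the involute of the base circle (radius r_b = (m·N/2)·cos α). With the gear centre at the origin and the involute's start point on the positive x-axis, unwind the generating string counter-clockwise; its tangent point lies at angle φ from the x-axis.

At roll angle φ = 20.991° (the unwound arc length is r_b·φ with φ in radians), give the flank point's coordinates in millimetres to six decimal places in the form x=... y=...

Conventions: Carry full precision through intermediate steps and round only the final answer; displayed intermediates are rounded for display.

x=127.896363 y=1.942358

recognized (one wheel, involute flank): single-mesh tooth geometry, m = 3.724, N = 69
pitch radius r_p = m·N/2 = 3.724·69/2 = 128.478000
base radius r_b = r_p·cos α = 128.478000·cos 20.800° = 120.104533
roll angle φ = 20.991° = 0.36636206 rad
x = r_b·(cos φ + φ·sin φ) = 127.896363
y = r_b·(sin φ − φ·cos φ) = 1.942358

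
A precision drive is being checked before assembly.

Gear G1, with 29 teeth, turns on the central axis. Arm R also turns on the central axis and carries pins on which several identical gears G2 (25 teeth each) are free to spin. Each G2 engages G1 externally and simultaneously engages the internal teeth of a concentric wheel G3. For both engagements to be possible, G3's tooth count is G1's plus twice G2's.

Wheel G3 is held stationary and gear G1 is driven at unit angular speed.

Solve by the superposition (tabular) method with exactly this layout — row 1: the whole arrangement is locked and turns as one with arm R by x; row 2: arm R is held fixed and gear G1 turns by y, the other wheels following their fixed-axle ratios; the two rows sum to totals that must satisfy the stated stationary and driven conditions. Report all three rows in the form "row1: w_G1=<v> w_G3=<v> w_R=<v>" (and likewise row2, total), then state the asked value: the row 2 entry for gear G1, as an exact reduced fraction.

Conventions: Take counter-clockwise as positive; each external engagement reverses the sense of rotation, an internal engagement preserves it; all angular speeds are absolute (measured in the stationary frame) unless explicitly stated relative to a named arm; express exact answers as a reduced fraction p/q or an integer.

row1: w_G1=29/108 w_G3=29/108 w_R=29/108
row2: w_G1=79/108 w_G3=-29/108 w_R=0
total: w_G1=1 w_G3=0 w_R=29/108
asked value: 79/108

planetary set (29T centre, 25T on arm, 79T internal) — Willis relation
row 1: whole set turns with the arm by x
superposition row 2 [arm held]: sun y, ring −(29/79)·y, arm 0
boundary: total ω_ring = x − (29/79)·y = 0 and total ω_sun = x + y = 1  ⇒  y = 79/108, x = 29/108
row 2 ring = −(29/79)·79/108 = -29/108
totals (row 1 + row 2): sun 29/108 + 79/108 = 1, ring 29/108 + (-29/108) = 0, arm 29/108 + 0 = 29/108
asked cell (row2, sun) = 79/108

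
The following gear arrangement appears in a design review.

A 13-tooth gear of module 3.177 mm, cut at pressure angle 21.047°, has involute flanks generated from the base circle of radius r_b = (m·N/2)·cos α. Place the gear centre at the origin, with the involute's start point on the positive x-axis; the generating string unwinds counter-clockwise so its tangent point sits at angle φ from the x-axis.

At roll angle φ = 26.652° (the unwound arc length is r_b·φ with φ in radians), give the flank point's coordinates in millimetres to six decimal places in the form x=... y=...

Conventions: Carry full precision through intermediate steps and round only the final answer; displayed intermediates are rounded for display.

x=21.246494 y=0.632731

class = single-mesh tooth geometry [base-circle involute, m = 3.177, 13T]
pitch radius r_p = m·N/2 = 3.177·13/2 = 20.650500
base radius r_b = r_p·cos α = 20.650500·cos 21.047° = 19.272825
roll angle φ = 26.652° = 0.46516515 rad
x = r_b·(cos φ + φ·sin φ) = 21.246494
y = r_b·(sin φ − φ·cos φ) = 0.632731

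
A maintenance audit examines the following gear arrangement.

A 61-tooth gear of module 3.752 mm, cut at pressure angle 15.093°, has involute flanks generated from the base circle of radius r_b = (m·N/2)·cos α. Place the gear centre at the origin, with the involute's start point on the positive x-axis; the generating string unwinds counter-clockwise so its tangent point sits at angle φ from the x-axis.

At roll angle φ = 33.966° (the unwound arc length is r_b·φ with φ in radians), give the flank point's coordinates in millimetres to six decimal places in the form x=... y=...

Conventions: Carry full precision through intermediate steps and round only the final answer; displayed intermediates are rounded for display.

single-mesh involute tooth geometry (61T wheel at module 3.752)
pitch radius r_p = m·N/2 = 3.752·61/2 = 114.436000
base radius r_b = r_p·cos α = 114.436000·cos 15.093° = 110.488467
roll angle φ = 33.966° = 0.59281853 rad
x = r_b·(cos φ + φ·sin φ) = 128.230426
y = r_b·(sin φ − φ·cos φ) = 7.406636

x=128.230426 y=7.406636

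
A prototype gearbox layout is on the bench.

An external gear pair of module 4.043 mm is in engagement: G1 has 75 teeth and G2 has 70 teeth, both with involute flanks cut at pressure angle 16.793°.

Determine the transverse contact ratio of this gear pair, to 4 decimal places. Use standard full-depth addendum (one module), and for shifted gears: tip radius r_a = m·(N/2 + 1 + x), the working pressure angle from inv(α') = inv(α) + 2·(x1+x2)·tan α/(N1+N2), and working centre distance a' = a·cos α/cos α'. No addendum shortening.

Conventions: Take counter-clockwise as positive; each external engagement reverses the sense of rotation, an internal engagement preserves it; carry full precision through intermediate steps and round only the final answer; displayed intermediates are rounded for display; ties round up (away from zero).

2.0356

class = single-mesh tooth geometry [involute pair 75T × 70T, m = 4.043]
base radii: r_b1 = 145.146955, r_b2 = 135.470491
tip radii: r_a1 = 155.655500, r_a2 = 145.548000
no profile shift: α' = α, a' = a
action lengths: √(r_a1²−r_b1²) = 56.222737, √(r_a2²−r_b2²) = 53.216222
base pitch p_b = π·m·cos α = 12.159803
CR = (56.222737 + 53.216222 − 293.117500·sin 16.79300°)/12.159803 = 2.035639
contact ratio ≈ 2.0356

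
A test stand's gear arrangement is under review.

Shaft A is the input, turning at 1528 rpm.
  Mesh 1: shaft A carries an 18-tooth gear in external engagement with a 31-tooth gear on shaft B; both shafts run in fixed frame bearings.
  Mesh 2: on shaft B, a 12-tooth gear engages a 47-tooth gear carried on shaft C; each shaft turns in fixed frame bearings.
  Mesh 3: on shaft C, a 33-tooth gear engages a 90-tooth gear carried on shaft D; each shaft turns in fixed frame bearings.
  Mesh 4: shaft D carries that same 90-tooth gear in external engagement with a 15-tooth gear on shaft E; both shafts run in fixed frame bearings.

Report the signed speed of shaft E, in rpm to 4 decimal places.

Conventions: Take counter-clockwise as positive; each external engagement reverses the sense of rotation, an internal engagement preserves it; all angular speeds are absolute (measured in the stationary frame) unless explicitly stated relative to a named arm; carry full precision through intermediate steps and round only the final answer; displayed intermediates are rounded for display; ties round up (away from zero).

+498.3566 rpm

4-mesh fixed-axis compound train (all bearings frame-fixed)
mesh 1 [18T→31T]: ω = 1528.0000×18/31 = 887.2258 rpm, sense flips to −
mesh 2 [12T→47T]: ω = 887.2258×12/47 = 226.5257 rpm, sense flips to +
mesh 3 [33T→90T]: ω = 226.5257×33/90 = 83.0594 rpm, sense flips to −
mesh 4 [90T→15T]: ω = 83.0594×90/15 = 498.3566 rpm, sense flips to +
signed output speed = +498.3566 rpm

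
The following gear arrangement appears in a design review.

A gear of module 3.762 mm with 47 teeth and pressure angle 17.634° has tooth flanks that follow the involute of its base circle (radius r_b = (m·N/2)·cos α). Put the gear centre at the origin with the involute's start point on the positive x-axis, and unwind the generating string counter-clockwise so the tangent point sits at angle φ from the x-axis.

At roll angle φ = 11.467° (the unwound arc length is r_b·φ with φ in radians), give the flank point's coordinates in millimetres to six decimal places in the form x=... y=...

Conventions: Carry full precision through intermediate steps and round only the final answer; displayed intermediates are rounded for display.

x=85.923355 y=0.224235

topology: single-mesh involute geometry — m = 3.762, N = 47
pitch radius r_p = m·N/2 = 3.762·47/2 = 88.407000
base radius r_b = r_p·cos α = 88.407000·cos 17.634° = 84.252850
roll angle φ = 11.467° = 0.20013691 rad
x = r_b·(cos φ + φ·sin φ) = 85.923355
y = r_b·(sin φ − φ·cos φ) = 0.224235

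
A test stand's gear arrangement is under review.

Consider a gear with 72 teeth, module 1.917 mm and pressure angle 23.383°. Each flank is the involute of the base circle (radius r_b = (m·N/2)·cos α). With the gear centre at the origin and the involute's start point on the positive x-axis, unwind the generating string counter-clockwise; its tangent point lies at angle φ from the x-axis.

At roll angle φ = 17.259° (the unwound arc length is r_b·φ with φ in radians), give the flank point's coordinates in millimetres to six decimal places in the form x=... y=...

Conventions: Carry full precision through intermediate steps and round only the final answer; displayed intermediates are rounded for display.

class = single-mesh tooth geometry [base-circle involute, m = 1.917, 72T]
pitch radius r_p = m·N/2 = 1.917·72/2 = 69.012000
base radius r_b = r_p·cos α = 69.012000·cos 23.383° = 63.344212
roll angle φ = 17.259° = 0.30122638 rad
x = r_b·(cos φ + φ·sin φ) = 66.153191
y = r_b·(sin φ − φ·cos φ) = 0.571898

x=66.153191 y=0.571898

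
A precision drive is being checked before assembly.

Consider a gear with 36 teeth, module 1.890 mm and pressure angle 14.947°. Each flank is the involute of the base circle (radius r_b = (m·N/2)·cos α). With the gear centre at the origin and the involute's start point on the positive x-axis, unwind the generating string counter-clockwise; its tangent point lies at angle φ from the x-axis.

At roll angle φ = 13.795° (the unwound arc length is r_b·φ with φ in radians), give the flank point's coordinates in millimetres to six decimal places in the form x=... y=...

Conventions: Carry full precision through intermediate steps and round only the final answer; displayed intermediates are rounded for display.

topology: single-mesh involute geometry — m = 1.890, N = 36
pitch radius r_p = m·N/2 = 1.890·36/2 = 34.020000
base radius r_b = r_p·cos α = 34.020000·cos 14.947° = 32.868927
roll angle φ = 13.795° = 0.24076817 rad
x = r_b·(cos φ + φ·sin φ) = 33.807860
y = r_b·(sin φ − φ·cos φ) = 0.152034

x=33.807860 y=0.152034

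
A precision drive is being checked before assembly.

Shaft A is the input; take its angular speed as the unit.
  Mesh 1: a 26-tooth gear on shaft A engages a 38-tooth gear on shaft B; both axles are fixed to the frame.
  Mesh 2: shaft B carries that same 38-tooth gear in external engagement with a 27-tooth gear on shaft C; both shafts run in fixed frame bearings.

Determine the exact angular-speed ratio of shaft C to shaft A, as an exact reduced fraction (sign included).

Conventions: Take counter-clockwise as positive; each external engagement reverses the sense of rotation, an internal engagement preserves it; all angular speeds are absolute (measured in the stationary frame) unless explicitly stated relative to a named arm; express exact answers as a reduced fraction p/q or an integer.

26/27

class = fixed-axis compound train [2 meshes; 2 ratios multiply, 2 sense flips]
mesh 1 [26T→38T]: running ratio 13/19, sense −
mesh 2 [38T→27T]: running ratio 26/27, sense +
ω_out/ω_in = 26/27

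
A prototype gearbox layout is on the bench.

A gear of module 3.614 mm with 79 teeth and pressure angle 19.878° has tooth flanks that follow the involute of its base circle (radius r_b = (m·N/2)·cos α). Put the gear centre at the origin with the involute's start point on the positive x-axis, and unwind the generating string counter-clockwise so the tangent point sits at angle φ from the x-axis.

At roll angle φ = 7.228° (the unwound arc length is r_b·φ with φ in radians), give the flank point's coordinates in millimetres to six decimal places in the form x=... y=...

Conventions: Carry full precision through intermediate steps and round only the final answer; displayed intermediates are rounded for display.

recognized (one wheel, involute flank): single-mesh tooth geometry, m = 3.614, N = 79
pitch radius r_p = m·N/2 = 3.614·79/2 = 142.753000
base radius r_b = r_p·cos α = 142.753000·cos 19.878° = 134.247598
roll angle φ = 7.228° = 0.12615240 rad
x = r_b·(cos φ + φ·sin φ) = 135.311589
y = r_b·(sin φ − φ·cos φ) = 0.089698

x=135.311589 y=0.089698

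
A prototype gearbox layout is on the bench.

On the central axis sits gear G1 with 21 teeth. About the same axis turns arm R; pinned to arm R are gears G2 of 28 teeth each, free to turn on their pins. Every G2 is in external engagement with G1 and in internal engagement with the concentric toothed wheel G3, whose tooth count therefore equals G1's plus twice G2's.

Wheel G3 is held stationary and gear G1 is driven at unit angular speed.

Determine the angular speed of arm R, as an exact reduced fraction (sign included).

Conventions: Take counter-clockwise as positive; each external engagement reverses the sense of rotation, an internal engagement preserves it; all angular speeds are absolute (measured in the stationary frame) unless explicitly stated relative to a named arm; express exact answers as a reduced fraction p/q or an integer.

recognized (axles ride arm R): planetary set, 21/28/77 teeth
ring teeth: 21 + 2·28 = 77
21(ω_sun−ω_arm) = −77(ω_ring−ω_arm),  ω_ring = 0, ω_sun = 1
21(1−ω_arm) = −77(0−ω_arm)  ⇒  98·ω_arm = 21  ⇒  ω_arm = 3/14
exact speed ratio = 3/14

3/14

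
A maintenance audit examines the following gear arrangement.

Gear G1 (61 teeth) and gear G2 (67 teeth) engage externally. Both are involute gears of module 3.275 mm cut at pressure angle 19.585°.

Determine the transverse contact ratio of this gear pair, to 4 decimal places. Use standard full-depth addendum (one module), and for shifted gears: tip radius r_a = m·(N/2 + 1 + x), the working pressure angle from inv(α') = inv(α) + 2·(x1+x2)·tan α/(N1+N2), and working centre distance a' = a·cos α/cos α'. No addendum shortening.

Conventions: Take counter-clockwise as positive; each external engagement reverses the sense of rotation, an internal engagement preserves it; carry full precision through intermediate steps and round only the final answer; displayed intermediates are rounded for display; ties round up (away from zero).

1.8188

class = single-mesh tooth geometry [involute pair 61T × 67T, m = 3.275]
base radii: r_b1 = 94.108533, r_b2 = 103.365110
tip radii: r_a1 = 103.162500, r_a2 = 112.987500
no profile shift: α' = α, a' = a
action lengths: √(r_a1²−r_b1²) = 42.262104, √(r_a2²−r_b2²) = 45.627067
base pitch p_b = π·m·cos α = 9.693465
CR = (42.262104 + 45.627067 − 209.600000·sin 19.58500°)/9.693465 = 1.818774
contact ratio ≈ 1.8188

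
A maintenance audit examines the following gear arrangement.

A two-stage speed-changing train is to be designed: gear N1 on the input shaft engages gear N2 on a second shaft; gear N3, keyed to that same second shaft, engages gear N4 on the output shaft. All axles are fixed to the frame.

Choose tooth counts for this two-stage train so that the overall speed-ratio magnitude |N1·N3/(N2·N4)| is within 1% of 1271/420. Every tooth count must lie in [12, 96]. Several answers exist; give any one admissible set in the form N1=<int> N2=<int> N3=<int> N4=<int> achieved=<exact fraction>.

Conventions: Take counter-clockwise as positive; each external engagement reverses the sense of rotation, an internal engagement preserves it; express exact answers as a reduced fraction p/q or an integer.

N1=31 N2=12 N3=41 N4=35 achieved=1271/420

design class (target 1271/420): fixed-axis compound train
target = 1271/420 in lowest terms: an exact hit needs N1·N3 = k·1271 and N2·N4 = k·420 for one integer k, every count in [12, 96]; additionally prefer no 1:1 stage (N1 ≠ N2, N3 ≠ N4)
k = 1: N1·N3 = 1271 = 31·41, N2·N4 = 420 = 12·35
achieved = 31·41/(12·35) = 1271/420; |achieved − target| = 0 ≤ 1271/42000 ✓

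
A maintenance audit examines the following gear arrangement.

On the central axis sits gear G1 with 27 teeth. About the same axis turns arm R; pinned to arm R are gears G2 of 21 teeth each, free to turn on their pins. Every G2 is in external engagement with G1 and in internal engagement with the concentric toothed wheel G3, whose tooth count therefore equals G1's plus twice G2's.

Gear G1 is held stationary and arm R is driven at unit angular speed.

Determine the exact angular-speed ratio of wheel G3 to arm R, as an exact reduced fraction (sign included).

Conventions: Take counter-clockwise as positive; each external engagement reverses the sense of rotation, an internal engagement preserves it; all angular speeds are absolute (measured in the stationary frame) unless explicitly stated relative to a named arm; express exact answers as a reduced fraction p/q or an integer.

topology: planetary set — G1 27T / G2 21T / G3 69T, arm = carrier (Willis)
ring teeth: 27 + 2·21 = 69
27(ω_sun−ω_arm) = −69(ω_ring−ω_arm),  ω_sun = 0, ω_arm = 1
ω_ring = 1 − (27/69)(0−1) = 32/23
ω_out/ω_in = 32/23

32/23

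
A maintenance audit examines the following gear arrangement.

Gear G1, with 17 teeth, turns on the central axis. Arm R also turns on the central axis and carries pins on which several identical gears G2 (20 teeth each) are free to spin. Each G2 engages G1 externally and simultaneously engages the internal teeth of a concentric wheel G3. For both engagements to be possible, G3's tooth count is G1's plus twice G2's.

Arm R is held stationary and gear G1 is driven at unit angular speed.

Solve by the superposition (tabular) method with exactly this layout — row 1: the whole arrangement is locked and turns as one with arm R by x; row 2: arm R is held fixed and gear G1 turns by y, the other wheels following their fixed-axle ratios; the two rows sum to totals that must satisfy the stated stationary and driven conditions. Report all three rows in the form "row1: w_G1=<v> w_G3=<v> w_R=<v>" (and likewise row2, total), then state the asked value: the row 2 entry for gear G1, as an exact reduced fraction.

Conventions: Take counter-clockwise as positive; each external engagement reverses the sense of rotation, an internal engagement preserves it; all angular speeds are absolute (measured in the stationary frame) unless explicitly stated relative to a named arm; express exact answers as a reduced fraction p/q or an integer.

topology: planetary set — G1 17T / G2 20T / G3 57T, arm = carrier (Willis)
superposition row 1 [locked train]: every member turns x
superposition row 2 [arm held]: sun y, ring −(17/57)·y, arm 0
boundary: total ω_arm = x = 0 and total ω_sun = x + y = 1  ⇒  y = 1, x = 0
row 2 ring = −(17/57)·1 = -17/57
totals (row 1 + row 2): sun 0 + 1 = 1, ring 0 + (-17/57) = -17/57, arm 0 + 0 = 0
asked cell (row2, sun) = 1

row1: w_G1=0 w_G3=0 w_R=0
row2: w_G1=1 w_G3=-17/57 w_R=0
total: w_G1=1 w_G3=-17/57 w_R=0
asked value: 1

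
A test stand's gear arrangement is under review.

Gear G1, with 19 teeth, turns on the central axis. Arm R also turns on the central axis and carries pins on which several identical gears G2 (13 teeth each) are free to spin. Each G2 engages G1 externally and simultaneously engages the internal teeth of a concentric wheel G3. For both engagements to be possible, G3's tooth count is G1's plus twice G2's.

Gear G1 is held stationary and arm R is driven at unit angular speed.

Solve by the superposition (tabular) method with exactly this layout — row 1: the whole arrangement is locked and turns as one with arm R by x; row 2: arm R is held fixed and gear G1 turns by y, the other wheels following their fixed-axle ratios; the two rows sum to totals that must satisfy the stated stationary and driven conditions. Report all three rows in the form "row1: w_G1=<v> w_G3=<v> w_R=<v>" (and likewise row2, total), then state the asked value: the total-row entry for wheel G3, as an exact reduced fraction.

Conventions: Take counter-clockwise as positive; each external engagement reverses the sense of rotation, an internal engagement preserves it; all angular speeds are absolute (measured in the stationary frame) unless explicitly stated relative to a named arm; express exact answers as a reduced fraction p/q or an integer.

row1: w_G1=1 w_G3=1 w_R=1
row2: w_G1=-1 w_G3=19/45 w_R=0
total: w_G1=0 w_G3=64/45 w_R=1
asked value: 64/45

topology: planetary set — G1 19T / G2 13T / G3 45T, arm = carrier (Willis)
row 1 — lock + rotate with arm: ω_sun = ω_ring = ω_arm = x
row 2 (arm held, sun turns y): ω_ring = −(19/45)·y, ω_arm = 0
boundary: total ω_sun = x + y = 0 and total ω_arm = x = 1  ⇒  y = -1, x = 1
row 2 ring = −(19/45)·(-1) = 19/45
totals (row 1 + row 2): sun 1 + (-1) = 0, ring 1 + 19/45 = 64/45, arm 1 + 0 = 1
asked cell (total, ring) = 64/45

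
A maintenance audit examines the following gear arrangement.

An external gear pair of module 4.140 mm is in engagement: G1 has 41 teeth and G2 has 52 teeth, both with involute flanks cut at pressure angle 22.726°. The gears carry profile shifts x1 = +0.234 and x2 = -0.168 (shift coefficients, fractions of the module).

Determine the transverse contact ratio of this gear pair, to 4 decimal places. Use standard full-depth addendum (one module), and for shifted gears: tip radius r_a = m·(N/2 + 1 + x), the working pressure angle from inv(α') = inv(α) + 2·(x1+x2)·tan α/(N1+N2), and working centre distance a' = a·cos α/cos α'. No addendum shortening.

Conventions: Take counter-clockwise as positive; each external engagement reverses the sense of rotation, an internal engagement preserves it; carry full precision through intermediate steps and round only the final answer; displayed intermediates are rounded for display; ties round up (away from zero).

class = single-mesh tooth geometry [involute pair 41T × 52T, m = 4.140]
base radii: r_b1 = 78.280937, r_b2 = 99.283140
tip radii: r_a1 = 89.978760, r_a2 = 111.084480
inv(α') = inv(22.726°) + 2·(+0.234-0.168)·tan α/(41+52) = 0.02279331  ⇒  α' = 22.91834°
a' = a·cos α / cos α' = 192.5100·cos 22.726°/cos 22.91834° = 192.782148
action lengths: √(r_a1²−r_b1²) = 44.365213, √(r_a2²−r_b2²) = 49.825895
base pitch p_b = π·m·cos α = 11.996430
CR = (44.365213 + 49.825895 − 192.782148·sin 22.91834°)/11.996430 = 1.593650
contact ratio ≈ 1.5936

1.5936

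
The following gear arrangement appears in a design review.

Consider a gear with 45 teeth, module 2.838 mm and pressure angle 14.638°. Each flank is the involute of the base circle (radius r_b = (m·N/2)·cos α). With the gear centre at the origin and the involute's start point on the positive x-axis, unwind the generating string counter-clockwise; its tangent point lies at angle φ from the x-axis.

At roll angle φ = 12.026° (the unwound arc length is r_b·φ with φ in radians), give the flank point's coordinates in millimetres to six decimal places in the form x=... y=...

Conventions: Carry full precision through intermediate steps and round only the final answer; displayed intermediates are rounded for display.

class = single-mesh tooth geometry [base-circle involute, m = 2.838, 45T]
pitch radius r_p = m·N/2 = 2.838·45/2 = 63.855000
base radius r_b = r_p·cos α = 63.855000·cos 14.638° = 61.782380
roll angle φ = 12.026° = 0.20989330 rad
x = r_b·(cos φ + φ·sin φ) = 63.128345
y = r_b·(sin φ − φ·cos φ) = 0.189594

x=63.128345 y=0.189594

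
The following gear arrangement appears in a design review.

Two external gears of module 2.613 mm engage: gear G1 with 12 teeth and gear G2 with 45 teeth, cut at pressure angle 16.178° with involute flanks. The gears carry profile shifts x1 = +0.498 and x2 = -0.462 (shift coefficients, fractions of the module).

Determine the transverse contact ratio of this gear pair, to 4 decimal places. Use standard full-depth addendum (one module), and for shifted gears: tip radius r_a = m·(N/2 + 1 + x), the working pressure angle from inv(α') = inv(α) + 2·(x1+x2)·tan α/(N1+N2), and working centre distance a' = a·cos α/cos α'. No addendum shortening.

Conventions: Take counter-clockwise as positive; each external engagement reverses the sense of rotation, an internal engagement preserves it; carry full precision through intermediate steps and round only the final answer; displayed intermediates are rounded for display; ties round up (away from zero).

single-mesh involute tooth geometry (12T engaging 45T at module 2.613)
base radii: r_b1 = 15.057163, r_b2 = 56.464360
tip radii: r_a1 = 19.592274, r_a2 = 60.198294
inv(α') = inv(16.178°) + 2·(+0.498-0.462)·tan α/(12+45) = 0.00811761  ⇒  α' = 16.42351°
a' = a·cos α / cos α' = 74.4705·cos 16.178°/cos 16.42351° = 74.563877
action lengths: √(r_a1²−r_b1²) = 12.535512, √(r_a2²−r_b2²) = 20.871286
base pitch p_b = π·m·cos α = 7.883912
CR = (12.535512 + 20.871286 − 74.563877·sin 16.42351°)/7.883912 = 1.563307
contact ratio ≈ 1.5633

1.5633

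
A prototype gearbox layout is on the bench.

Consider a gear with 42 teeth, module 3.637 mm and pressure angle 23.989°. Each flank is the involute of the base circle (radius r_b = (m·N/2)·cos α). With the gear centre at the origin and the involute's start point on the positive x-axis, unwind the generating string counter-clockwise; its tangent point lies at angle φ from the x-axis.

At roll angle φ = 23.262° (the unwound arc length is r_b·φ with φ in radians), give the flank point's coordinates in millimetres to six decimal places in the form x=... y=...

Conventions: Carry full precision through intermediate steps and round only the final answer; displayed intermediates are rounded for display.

x=75.296062 y=1.531109

class = single-mesh tooth geometry [base-circle involute, m = 3.637, 42T]
pitch radius r_p = m·N/2 = 3.637·42/2 = 76.377000
base radius r_b = r_p·cos α = 76.377000·cos 23.989° = 69.779824
roll angle φ = 23.262° = 0.40599849 rad
x = r_b·(cos φ + φ·sin φ) = 75.296062
y = r_b·(sin φ − φ·cos φ) = 1.531109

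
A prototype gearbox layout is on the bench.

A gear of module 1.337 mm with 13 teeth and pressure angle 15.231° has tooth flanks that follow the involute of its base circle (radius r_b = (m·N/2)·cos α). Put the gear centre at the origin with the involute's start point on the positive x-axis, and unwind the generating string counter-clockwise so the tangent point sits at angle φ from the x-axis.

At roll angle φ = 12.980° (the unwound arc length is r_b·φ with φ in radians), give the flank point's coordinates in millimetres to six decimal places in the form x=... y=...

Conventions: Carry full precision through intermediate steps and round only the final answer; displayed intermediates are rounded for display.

class = single-mesh tooth geometry [base-circle involute, m = 1.337, 13T]
pitch radius r_p = m·N/2 = 1.337·13/2 = 8.690500
base radius r_b = r_p·cos α = 8.690500·cos 15.231° = 8.385242
roll angle φ = 12.980° = 0.22654374 rad
x = r_b·(cos φ + φ·sin φ) = 8.597663
y = r_b·(sin φ − φ·cos φ) = 0.032331

x=8.597663 y=0.032331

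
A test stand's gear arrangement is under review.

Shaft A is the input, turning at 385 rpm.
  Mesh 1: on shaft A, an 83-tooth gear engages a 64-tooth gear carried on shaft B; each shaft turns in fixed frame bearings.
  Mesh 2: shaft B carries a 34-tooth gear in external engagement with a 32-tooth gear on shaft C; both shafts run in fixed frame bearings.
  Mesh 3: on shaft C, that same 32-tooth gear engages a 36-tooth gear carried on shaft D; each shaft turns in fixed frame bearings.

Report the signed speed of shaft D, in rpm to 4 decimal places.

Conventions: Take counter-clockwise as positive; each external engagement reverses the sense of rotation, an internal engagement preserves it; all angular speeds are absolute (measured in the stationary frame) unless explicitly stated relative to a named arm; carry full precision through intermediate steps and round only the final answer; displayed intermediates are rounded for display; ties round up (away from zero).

-471.5582 rpm

topology: fixed-axis compound train — 3 meshes, A→D
mesh 1 [83T→64T]: ω = 385.0000×83/64 = 499.2969 rpm, sense flips to −
mesh 2 [34T→32T]: ω = 499.2969×34/32 = 530.5029 rpm, sense flips to +
mesh 3 [32T→36T]: ω = 530.5029×32/36 = 471.5582 rpm, sense flips to −
signed output speed = -471.5582 rpm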